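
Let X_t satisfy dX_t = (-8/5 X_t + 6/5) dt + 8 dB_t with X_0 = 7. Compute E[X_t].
E[X_t] = 3/4 + 25*exp(-8*t/5)/4

Taking expectations and using E[dB_t] = 0, the mean m(t) = E[X_t] satisfies the ODE m'(t) = a m(t) + b with m(0) = x_0. With a = -8/5, b = 6/5, x_0 = 7, the solution is
  m(t) = x_0 * exp(a t) + (b/a) * (exp(a t) - 1)
       = 7 * exp((-8/5) t) + ((6/5)/(-8/5)) * (exp((-8/5) t) - 1)
       = 3/4 + 25*exp(-8*t/5)/4.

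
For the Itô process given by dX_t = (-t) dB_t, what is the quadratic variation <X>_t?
<X>_t = t^3/3

For an Itô process dX_t = a(t) dt + b(t) dB_t, the quadratic variation is <X>_t = int_0^t b(s)^2 ds (the drift term does not contribute). Here b(s) = -s, so
  b(s)^2 = s^2.
Integrating from 0 to t:
  <X>_t = int_0^t (s^2) ds = t^3/3.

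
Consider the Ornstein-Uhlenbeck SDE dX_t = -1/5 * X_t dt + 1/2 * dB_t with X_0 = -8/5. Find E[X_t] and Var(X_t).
E[X_t] = -8*exp(-t/5)/5; Var(X_t) = 5/8 - 5*exp(-2*t/5)/8

The OU SDE dX = -theta X dt + sigma dB admits the integrating factor exp(theta t): d(exp(theta t) X_t) = sigma exp(theta t) dB_t. Integrating from 0 to t:
  X_t = x_0 * exp(-theta t) + sigma * int_0^t exp(-theta (t-s)) dB_s.
The Itô integral has mean 0 and (by the Itô isometry) variance sigma^2 * int_0^t exp(-2 theta (t - s)) ds = sigma^2 * (1 - exp(-2 theta t)) / (2 theta).
With theta = 1/5, sigma = 1/2, x_0 = -8/5:
  E[X_t] = -8/5 * exp(-1/5 t) = -8*exp(-t/5)/5
  Var(X_t) = (1/2)^2 * (1 - exp(-2*1/5 t)) / (2 * 1/5) = 5/8 - 5*exp(-2*t/5)/8.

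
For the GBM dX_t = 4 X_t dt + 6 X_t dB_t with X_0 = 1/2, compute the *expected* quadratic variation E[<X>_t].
E[<X>_t] = 9*exp(44*t)/44 - 9/44

<X>_t = int_0^t (6 * X_s)^2 ds. Taking expectation inside the integral: E[<X>_t] = 6^2 * int_0^t E[X_s^2] ds. For GBM, E[X_s^2] = x_0^2 * exp((2 mu + sigma^2) s). Integrating:
  E[<X>_t] = 6^2 * (1/2)^2 * (exp((2*4 + 6^2) t) - 1) / (2*4 + 6^2)
           = 6^2 * (1/2)^2 * (exp(44 t) - 1) / 44 = 9*exp(44*t)/44 - 9/44.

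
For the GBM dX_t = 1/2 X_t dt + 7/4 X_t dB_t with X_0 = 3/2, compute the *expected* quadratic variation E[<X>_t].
E[<X>_t] = 441*exp(65*t/16)/260 - 441/260

<X>_t = int_0^t ((7/4) * X_s)^2 ds. Taking expectation inside the integral: E[<X>_t] = (7/4)^2 * int_0^t E[X_s^2] ds. For GBM, E[X_s^2] = x_0^2 * exp((2 mu + sigma^2) s). Integrating:
  E[<X>_t] = (7/4)^2 * (3/2)^2 * (exp((2*(1/2) + (7/4)^2) t) - 1) / (2*(1/2) + (7/4)^2)
           = (7/4)^2 * (3/2)^2 * (exp((65/16) t) - 1) / (65/16) = 441*exp(65*t/16)/260 - 441/260.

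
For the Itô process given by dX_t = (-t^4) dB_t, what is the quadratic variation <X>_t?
<X>_t = t^9/9

For an Itô process dX_t = a(t) dt + b(t) dB_t, the quadratic variation is <X>_t = int_0^t b(s)^2 ds (the drift term does not contribute). Here b(s) = -s^4, so
  b(s)^2 = s^8.
Integrating from 0 to t:
  <X>_t = int_0^t (s^8) ds = t^9/9.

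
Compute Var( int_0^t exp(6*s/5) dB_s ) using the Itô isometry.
Var = 5*exp(12*t/5)/12 - 5/12

The Itô integral of a deterministic integrand f(s) has mean 0 because each increment f(s) * (B_{s+ds} - B_s) has mean 0. By the Itô isometry:
  Var( int_0^t f(s) dB_s ) = E[ (int_0^t f(s) dB_s)^2 ] = int_0^t f(s)^2 ds.
Here f(s) = exp(6*s/5), so f(s)^2 = exp(12*s/5). Integrate:
  int_0^t (exp(12*s/5)) ds = 5*exp(12*t/5)/12 - 5/12.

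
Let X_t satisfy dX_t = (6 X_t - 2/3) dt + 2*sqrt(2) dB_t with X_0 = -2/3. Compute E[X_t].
E[X_t] = 1/9 - 7*exp(6*t)/9

Taking expectations and using E[dB_t] = 0, the mean m(t) = E[X_t] satisfies the ODE m'(t) = a m(t) + b with m(0) = x_0. With a = 6, b = -2/3, x_0 = -2/3, the solution is
  m(t) = x_0 * exp(a t) + (b/a) * (exp(a t) - 1)
       = (-2/3) * exp(6 t) + ((-2/3)/6) * (exp(6 t) - 1)
       = 1/9 - 7*exp(6*t)/9.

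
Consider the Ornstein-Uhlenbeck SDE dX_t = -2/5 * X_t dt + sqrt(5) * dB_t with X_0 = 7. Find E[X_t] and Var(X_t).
E[X_t] = 7*exp(-2*t/5); Var(X_t) = 25/4 - 25*exp(-4*t/5)/4

The OU SDE dX = -theta X dt + sigma dB admits the integrating factor exp(theta t): d(exp(theta t) X_t) = sigma exp(theta t) dB_t. Integrating from 0 to t:
  X_t = x_0 * exp(-theta t) + sigma * int_0^t exp(-theta (t-s)) dB_s.
The Itô integral has mean 0 and (by the Itô isometry) variance sigma^2 * int_0^t exp(-2 theta (t - s)) ds = sigma^2 * (1 - exp(-2 theta t)) / (2 theta).
With theta = 2/5, sigma = sqrt(5), x_0 = 7:
  E[X_t] = 7 * exp(-2/5 t) = 7*exp(-2*t/5)
  Var(X_t) = (sqrt(5))^2 * (1 - exp(-2*2/5 t)) / (2 * 2/5) = 25/4 - 25*exp(-4*t/5)/4.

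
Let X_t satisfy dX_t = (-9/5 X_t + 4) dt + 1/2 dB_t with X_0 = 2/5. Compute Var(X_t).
Var(X_t) = 5/72 - 5*exp(-18*t/5)/72

The variance V(t) = Var(X_t) satisfies V'(t) = 2 a V(t) + c^2 with V(0) = 0 (drift coefficient is linear in X, diffusion is constant). With a = -9/5, c = 1/2, the solution is
  V(t) = (c^2 / (2 a)) * (exp(2 a t) - 1)
       = ((1/2)^2 / (2*(-9/5))) * (exp((-18/5) t) - 1)
       = 5/72 - 5*exp(-18*t/5)/72.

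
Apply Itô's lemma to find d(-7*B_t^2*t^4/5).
d(-7*B_t^2*t^4/5) = (7*t^3*(-4*B_t^2 - t)/5) dt + (-14*B_t*t^4/5) dB_t

Itô's formula for f(t, x): d f(t, B_t) = (f_t + (1/2) f_xx) dt + f_x dB_t. Compute partials of f(t, x) = -7*t^4*x^2/5:
  f_t(t,x)  = -28*t^3*x^2/5
  f_x(t,x)  = -14*t^4*x/5
  f_xx(t,x) = -14*t^4/5
Assemble drift = f_t + (1/2) f_xx = 7*t^3*(-t - 4*x^2)/5 and diffusion = f_x = -14*t^4*x/5. Substituting x = B_t:
  d(-7*B_t^2*t^4/5) = (7*t^3*(-4*B_t^2 - t)/5) dt + (-14*B_t*t^4/5) dB_t.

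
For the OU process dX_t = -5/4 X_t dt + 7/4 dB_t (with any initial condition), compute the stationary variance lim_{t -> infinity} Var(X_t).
lim Var(X_t) = 49/40

The OU SDE dX = -theta X dt + sigma dB admits the integrating factor exp(theta t): d(exp(theta t) X_t) = sigma exp(theta t) dB_t. Integrating from 0 to t gives X_t = x_0 * exp(-theta t) + sigma * int_0^t exp(-theta (t-s)) dB_s for any initial x_0. The Itô integral has variance (by the Itô isometry) sigma^2 * int_0^t exp(-2 theta (t - s)) ds = sigma^2 * (1 - exp(-2 theta t)) / (2 theta), independent of x_0.
With theta = 5/4, sigma = 7/4:
  Var(X_t) = (7/4)^2 * (1 - exp(-2*5/4 t)) / (2 * 5/4) = 49/40 - 49*exp(-5*t/2)/40.
As t -> infinity, exp(-2*5/4 t) -> 0, so the stationary variance is sigma^2 / (2 theta) = 49/40.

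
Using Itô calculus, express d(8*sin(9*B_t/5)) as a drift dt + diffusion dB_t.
d(8*sin(9*B_t/5)) = (-324*sin(9*B_t/5)/25) dt + (72*cos(9*B_t/5)/5) dB_t

Itô's formula for f(B_t) gives d f(B_t) = f'(B_t) dB_t + (1/2) f''(B_t) dt. Compute derivatives of f(x) = 8*sin(9*x/5):
  f'(x)  = 72*cos(9*x/5)/5
  f''(x) = -648*sin(9*x/5)/25
Substitute x = B_t and multiply the f'' term by 1/2:
  drift     = (1/2) * (-648*sin(9*x/5)/25) evaluated at B_t = -324*sin(9*B_t/5)/25
  diffusion = (72*cos(9*x/5)/5) evaluated at B_t = 72*cos(9*B_t/5)/5
Therefore d(8*sin(9*B_t/5)) = (-324*sin(9*B_t/5)/25) dt + (72*cos(9*B_t/5)/5) dB_t.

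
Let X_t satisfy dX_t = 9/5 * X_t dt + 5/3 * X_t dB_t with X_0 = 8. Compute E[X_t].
E[X_t] = 8*exp(9*t/5)

For GBM dX = mu X dt + sigma X dB with X_0 = x_0, apply Itô to Y = log X: dY = (mu - sigma^2/2) dt + sigma dB, so Y_t = log(x_0) + (mu - sigma^2/2) t + sigma B_t and hence X_t = x_0 * exp((mu - sigma^2/2) t + sigma B_t).
With mu = 9/5, sigma = 5/3, x_0 = 8, this gives:
  X_t = 8 * exp((37/90) * t + (5/3) * B_t).
Since sigma*B_t ~ Normal(0, sigma^2 t), E[exp(sigma*B_t)] = exp(sigma^2 t / 2); so E[X_t] = x_0 * exp((mu - sigma^2/2) t) * exp(sigma^2 t / 2) = x_0 * exp(mu t) = 8*exp(9*t/5).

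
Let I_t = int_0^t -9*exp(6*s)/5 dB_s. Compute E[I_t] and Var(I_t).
E[I_t] = 0; Var(I_t) = 27*exp(12*t)/100 - 27/100

The Itô integral of a deterministic integrand f(s) has mean 0 because each increment f(s) * (B_{s+ds} - B_s) has mean 0. By the Itô isometry:
  Var( int_0^t f(s) dB_s ) = E[ (int_0^t f(s) dB_s)^2 ] = int_0^t f(s)^2 ds.
Here f(s) = -9*exp(6*s)/5, so f(s)^2 = 81*exp(12*s)/25. Integrate:
  int_0^t (81*exp(12*s)/25) ds = 27*exp(12*t)/100 - 27/100.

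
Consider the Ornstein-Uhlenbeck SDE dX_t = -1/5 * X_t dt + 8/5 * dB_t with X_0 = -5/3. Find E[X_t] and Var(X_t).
E[X_t] = -5*exp(-t/5)/3; Var(X_t) = 32/5 - 32*exp(-2*t/5)/5

The OU SDE dX = -theta X dt + sigma dB admits the integrating factor exp(theta t): d(exp(theta t) X_t) = sigma exp(theta t) dB_t. Integrating from 0 to t:
  X_t = x_0 * exp(-theta t) + sigma * int_0^t exp(-theta (t-s)) dB_s.
The Itô integral has mean 0 and (by the Itô isometry) variance sigma^2 * int_0^t exp(-2 theta (t - s)) ds = sigma^2 * (1 - exp(-2 theta t)) / (2 theta).
With theta = 1/5, sigma = 8/5, x_0 = -5/3:
  E[X_t] = -5/3 * exp(-1/5 t) = -5*exp(-t/5)/3
  Var(X_t) = (8/5)^2 * (1 - exp(-2*1/5 t)) / (2 * 1/5) = 32/5 - 32*exp(-2*t/5)/5.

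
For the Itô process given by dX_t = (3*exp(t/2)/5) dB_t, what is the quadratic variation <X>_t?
<X>_t = 9*exp(t)/25 - 9/25

For an Itô process dX_t = a(t) dt + b(t) dB_t, the quadratic variation is <X>_t = int_0^t b(s)^2 ds (the drift term does not contribute). Here b(s) = 3*exp(s/2)/5, so
  b(s)^2 = 9*exp(s)/25.
Integrating from 0 to t:
  <X>_t = int_0^t (9*exp(s)/25) ds = 9*exp(t)/25 - 9/25.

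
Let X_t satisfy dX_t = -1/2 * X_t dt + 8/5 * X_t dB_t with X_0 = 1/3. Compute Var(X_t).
Var(X_t) = (exp(64*t/25) - 1)*exp(-t)/9

For GBM dX = mu X dt + sigma X dB with X_0 = x_0, apply Itô to Y = log X: dY = (mu - sigma^2/2) dt + sigma dB, so Y_t = log(x_0) + (mu - sigma^2/2) t + sigma B_t and hence X_t = x_0 * exp((mu - sigma^2/2) t + sigma B_t).
With mu = -1/2, sigma = 8/5, x_0 = 1/3, this gives:
  X_t = 1/3 * exp((-89/50) * t + (8/5) * B_t).
Since sigma*B_t ~ Normal(0, sigma^2 t), E[exp(sigma*B_t)] = exp(sigma^2 t / 2); so E[X_t] = x_0 * exp((mu - sigma^2/2) t) * exp(sigma^2 t / 2) = x_0 * exp(mu t) = exp(-t/2)/3.
Var(X_t) = E[X_t^2] - (E[X_t])^2 = x_0^2 * exp(2 mu t) * (exp(sigma^2 t) - 1) = (exp(64*t/25) - 1)*exp(-t)/9.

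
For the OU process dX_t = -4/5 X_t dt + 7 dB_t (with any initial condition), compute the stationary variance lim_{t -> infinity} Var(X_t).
lim Var(X_t) = 245/8

The OU SDE dX = -theta X dt + sigma dB admits the integrating factor exp(theta t): d(exp(theta t) X_t) = sigma exp(theta t) dB_t. Integrating from 0 to t gives X_t = x_0 * exp(-theta t) + sigma * int_0^t exp(-theta (t-s)) dB_s for any initial x_0. The Itô integral has variance (by the Itô isometry) sigma^2 * int_0^t exp(-2 theta (t - s)) ds = sigma^2 * (1 - exp(-2 theta t)) / (2 theta), independent of x_0.
With theta = 4/5, sigma = 7:
  Var(X_t) = (7)^2 * (1 - exp(-2*4/5 t)) / (2 * 4/5) = 245/8 - 245*exp(-8*t/5)/8.
As t -> infinity, exp(-2*4/5 t) -> 0, so the stationary variance is sigma^2 / (2 theta) = 245/8.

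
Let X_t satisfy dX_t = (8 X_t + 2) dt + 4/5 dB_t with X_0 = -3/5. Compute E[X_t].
E[X_t] = -7*exp(8*t)/20 - 1/4

Taking expectations and using E[dB_t] = 0, the mean m(t) = E[X_t] satisfies the ODE m'(t) = a m(t) + b with m(0) = x_0. With a = 8, b = 2, x_0 = -3/5, the solution is
  m(t) = x_0 * exp(a t) + (b/a) * (exp(a t) - 1)
       = (-3/5) * exp(8 t) + (2/8) * (exp(8 t) - 1)
       = -7*exp(8*t)/20 - 1/4.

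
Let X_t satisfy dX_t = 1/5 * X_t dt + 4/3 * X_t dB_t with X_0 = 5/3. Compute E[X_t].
E[X_t] = 5*exp(t/5)/3

For GBM dX = mu X dt + sigma X dB with X_0 = x_0, apply Itô to Y = log X: dY = (mu - sigma^2/2) dt + sigma dB, so Y_t = log(x_0) + (mu - sigma^2/2) t + sigma B_t and hence X_t = x_0 * exp((mu - sigma^2/2) t + sigma B_t).
With mu = 1/5, sigma = 4/3, x_0 = 5/3, this gives:
  X_t = 5/3 * exp((-31/45) * t + (4/3) * B_t).
Since sigma*B_t ~ Normal(0, sigma^2 t), E[exp(sigma*B_t)] = exp(sigma^2 t / 2); so E[X_t] = x_0 * exp((mu - sigma^2/2) t) * exp(sigma^2 t / 2) = x_0 * exp(mu t) = 5*exp(t/5)/3.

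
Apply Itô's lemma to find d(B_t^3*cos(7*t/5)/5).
d(B_t^3*cos(7*t/5)/5) = (B_t*(-7*B_t^2*sin(7*t/5) + 15*cos(7*t/5))/25) dt + (3*B_t^2*cos(7*t/5)/5) dB_t

Itô's formula for f(t, x): d f(t, B_t) = (f_t + (1/2) f_xx) dt + f_x dB_t. Compute partials of f(t, x) = x^3*cos(7*t/5)/5:
  f_t(t,x)  = -7*x^3*sin(7*t/5)/25
  f_x(t,x)  = 3*x^2*cos(7*t/5)/5
  f_xx(t,x) = 6*x*cos(7*t/5)/5
Assemble drift = f_t + (1/2) f_xx = x*(-7*x^2*sin(7*t/5) + 15*cos(7*t/5))/25 and diffusion = f_x = 3*x^2*cos(7*t/5)/5. Substituting x = B_t:
  d(B_t^3*cos(7*t/5)/5) = (B_t*(-7*B_t^2*sin(7*t/5) + 15*cos(7*t/5))/25) dt + (3*B_t^2*cos(7*t/5)/5) dB_t.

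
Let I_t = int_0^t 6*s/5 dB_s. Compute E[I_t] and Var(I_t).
E[I_t] = 0; Var(I_t) = 12*t^3/25

The Itô integral of a deterministic integrand f(s) has mean 0 because each increment f(s) * (B_{s+ds} - B_s) has mean 0. By the Itô isometry:
  Var( int_0^t f(s) dB_s ) = E[ (int_0^t f(s) dB_s)^2 ] = int_0^t f(s)^2 ds.
Here f(s) = 6*s/5, so f(s)^2 = 36*s^2/25. Integrate:
  int_0^t (36*s^2/25) ds = 12*t^3/25.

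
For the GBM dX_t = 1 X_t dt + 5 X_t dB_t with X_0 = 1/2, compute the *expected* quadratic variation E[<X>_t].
E[<X>_t] = 25*exp(27*t)/108 - 25/108

<X>_t = int_0^t (5 * X_s)^2 ds. Taking expectation inside the integral: E[<X>_t] = 5^2 * int_0^t E[X_s^2] ds. For GBM, E[X_s^2] = x_0^2 * exp((2 mu + sigma^2) s). Integrating:
  E[<X>_t] = 5^2 * (1/2)^2 * (exp((2*1 + 5^2) t) - 1) / (2*1 + 5^2)
           = 5^2 * (1/2)^2 * (exp(27 t) - 1) / 27 = 25*exp(27*t)/108 - 25/108.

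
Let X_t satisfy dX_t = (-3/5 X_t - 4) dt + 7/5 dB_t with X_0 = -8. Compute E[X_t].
E[X_t] = -20/3 - 4*exp(-3*t/5)/3

Taking expectations and using E[dB_t] = 0, the mean m(t) = E[X_t] satisfies the ODE m'(t) = a m(t) + b with m(0) = x_0. With a = -3/5, b = -4, x_0 = -8, the solution is
  m(t) = x_0 * exp(a t) + (b/a) * (exp(a t) - 1)
       = (-8) * exp((-3/5) t) + ((-4)/(-3/5)) * (exp((-3/5) t) - 1)
       = -20/3 - 4*exp(-3*t/5)/3.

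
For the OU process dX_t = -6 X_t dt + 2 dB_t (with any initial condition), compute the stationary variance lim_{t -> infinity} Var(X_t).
lim Var(X_t) = 1/3

The OU SDE dX = -theta X dt + sigma dB admits the integrating factor exp(theta t): d(exp(theta t) X_t) = sigma exp(theta t) dB_t. Integrating from 0 to t gives X_t = x_0 * exp(-theta t) + sigma * int_0^t exp(-theta (t-s)) dB_s for any initial x_0. The Itô integral has variance (by the Itô isometry) sigma^2 * int_0^t exp(-2 theta (t - s)) ds = sigma^2 * (1 - exp(-2 theta t)) / (2 theta), independent of x_0.
With theta = 6, sigma = 2:
  Var(X_t) = (2)^2 * (1 - exp(-2*6 t)) / (2 * 6) = 1/3 - exp(-12*t)/3.
As t -> infinity, exp(-2*6 t) -> 0, so the stationary variance is sigma^2 / (2 theta) = 1/3.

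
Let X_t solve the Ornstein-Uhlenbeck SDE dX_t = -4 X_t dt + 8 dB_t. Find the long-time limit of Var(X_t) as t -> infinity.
lim Var(X_t) = 8

The OU SDE dX = -theta X dt + sigma dB admits the integrating factor exp(theta t): d(exp(theta t) X_t) = sigma exp(theta t) dB_t. Integrating from 0 to t gives X_t = x_0 * exp(-theta t) + sigma * int_0^t exp(-theta (t-s)) dB_s for any initial x_0. The Itô integral has variance (by the Itô isometry) sigma^2 * int_0^t exp(-2 theta (t - s)) ds = sigma^2 * (1 - exp(-2 theta t)) / (2 theta), independent of x_0.
With theta = 4, sigma = 8:
  Var(X_t) = (8)^2 * (1 - exp(-2*4 t)) / (2 * 4) = 8 - 8*exp(-8*t).
As t -> infinity, exp(-2*4 t) -> 0, so the stationary variance is sigma^2 / (2 theta) = 8.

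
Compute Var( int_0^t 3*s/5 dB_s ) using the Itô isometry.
Var = 3*t^3/25

The Itô integral of a deterministic integrand f(s) has mean 0 because each increment f(s) * (B_{s+ds} - B_s) has mean 0. By the Itô isometry:
  Var( int_0^t f(s) dB_s ) = E[ (int_0^t f(s) dB_s)^2 ] = int_0^t f(s)^2 ds.
Here f(s) = 3*s/5, so f(s)^2 = 9*s^2/25. Integrate:
  int_0^t (9*s^2/25) ds = 3*t^3/25.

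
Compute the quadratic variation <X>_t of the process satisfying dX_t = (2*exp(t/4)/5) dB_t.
<X>_t = 8*exp(t/2)/25 - 8/25

For an Itô process dX_t = a(t) dt + b(t) dB_t, the quadratic variation is <X>_t = int_0^t b(s)^2 ds (the drift term does not contribute). Here b(s) = 2*exp(s/4)/5, so
  b(s)^2 = 4*exp(s/2)/25.
Integrating from 0 to t:
  <X>_t = int_0^t (4*exp(s/2)/25) ds = 8*exp(t/2)/25 - 8/25.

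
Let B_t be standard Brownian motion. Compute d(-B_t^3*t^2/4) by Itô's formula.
d(-B_t^3*t^2/4) = (B_t*t*(-2*B_t^2 - 3*t)/4) dt + (-3*B_t^2*t^2/4) dB_t

Itô's formula for f(t, x): d f(t, B_t) = (f_t + (1/2) f_xx) dt + f_x dB_t. Compute partials of f(t, x) = -t^2*x^3/4:
  f_t(t,x)  = -t*x^3/2
  f_x(t,x)  = -3*t^2*x^2/4
  f_xx(t,x) = -3*t^2*x/2
Assemble drift = f_t + (1/2) f_xx = t*x*(-3*t - 2*x^2)/4 and diffusion = f_x = -3*t^2*x^2/4. Substituting x = B_t:
  d(-B_t^3*t^2/4) = (B_t*t*(-2*B_t^2 - 3*t)/4) dt + (-3*B_t^2*t^2/4) dB_t.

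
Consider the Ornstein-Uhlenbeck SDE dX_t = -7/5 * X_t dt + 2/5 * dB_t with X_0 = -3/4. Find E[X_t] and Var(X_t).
E[X_t] = -3*exp(-7*t/5)/4; Var(X_t) = 2/35 - 2*exp(-14*t/5)/35

The OU SDE dX = -theta X dt + sigma dB admits the integrating factor exp(theta t): d(exp(theta t) X_t) = sigma exp(theta t) dB_t. Integrating from 0 to t:
  X_t = x_0 * exp(-theta t) + sigma * int_0^t exp(-theta (t-s)) dB_s.
The Itô integral has mean 0 and (by the Itô isometry) variance sigma^2 * int_0^t exp(-2 theta (t - s)) ds = sigma^2 * (1 - exp(-2 theta t)) / (2 theta).
With theta = 7/5, sigma = 2/5, x_0 = -3/4:
  E[X_t] = -3/4 * exp(-7/5 t) = -3*exp(-7*t/5)/4
  Var(X_t) = (2/5)^2 * (1 - exp(-2*7/5 t)) / (2 * 7/5) = 2/35 - 2*exp(-14*t/5)/35.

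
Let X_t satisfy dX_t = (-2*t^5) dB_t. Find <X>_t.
<X>_t = 4*t^11/11

For an Itô process dX_t = a(t) dt + b(t) dB_t, the quadratic variation is <X>_t = int_0^t b(s)^2 ds (the drift term does not contribute). Here b(s) = -2*s^5, so
  b(s)^2 = 4*s^10.
Integrating from 0 to t:
  <X>_t = int_0^t (4*s^10) ds = 4*t^11/11.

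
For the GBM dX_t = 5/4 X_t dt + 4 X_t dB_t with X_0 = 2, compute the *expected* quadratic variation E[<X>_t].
E[<X>_t] = 128*exp(37*t/2)/37 - 128/37

<X>_t = int_0^t (4 * X_s)^2 ds. Taking expectation inside the integral: E[<X>_t] = 4^2 * int_0^t E[X_s^2] ds. For GBM, E[X_s^2] = x_0^2 * exp((2 mu + sigma^2) s). Integrating:
  E[<X>_t] = 4^2 * 2^2 * (exp((2*(5/4) + 4^2) t) - 1) / (2*(5/4) + 4^2)
           = 4^2 * 2^2 * (exp((37/2) t) - 1) / (37/2) = 128*exp(37*t/2)/37 - 128/37.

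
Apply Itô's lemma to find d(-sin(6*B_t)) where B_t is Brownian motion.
d(-sin(6*B_t)) = (18*sin(6*B_t)) dt + (-6*cos(6*B_t)) dB_t

Itô's formula for f(B_t) gives d f(B_t) = f'(B_t) dB_t + (1/2) f''(B_t) dt. Compute derivatives of f(x) = -sin(6*x):
  f'(x)  = -6*cos(6*x)
  f''(x) = 36*sin(6*x)
Substitute x = B_t and multiply the f'' term by 1/2:
  drift     = (1/2) * (36*sin(6*x)) evaluated at B_t = 18*sin(6*B_t)
  diffusion = (-6*cos(6*x)) evaluated at B_t = -6*cos(6*B_t)
Therefore d(-sin(6*B_t)) = (18*sin(6*B_t)) dt + (-6*cos(6*B_t)) dB_t.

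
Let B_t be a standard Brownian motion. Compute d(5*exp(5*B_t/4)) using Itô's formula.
d(5*exp(5*B_t/4)) = (125*exp(5*B_t/4)/32) dt + (25*exp(5*B_t/4)/4) dB_t

Itô's formula for f(B_t) gives d f(B_t) = f'(B_t) dB_t + (1/2) f''(B_t) dt. Compute derivatives of f(x) = 5*exp(5*x/4):
  f'(x)  = 25*exp(5*x/4)/4
  f''(x) = 125*exp(5*x/4)/16
Substitute x = B_t and multiply the f'' term by 1/2:
  drift     = (1/2) * (125*exp(5*x/4)/16) evaluated at B_t = 125*exp(5*B_t/4)/32
  diffusion = (25*exp(5*x/4)/4) evaluated at B_t = 25*exp(5*B_t/4)/4
Therefore d(5*exp(5*B_t/4)) = (125*exp(5*B_t/4)/32) dt + (25*exp(5*B_t/4)/4) dB_t.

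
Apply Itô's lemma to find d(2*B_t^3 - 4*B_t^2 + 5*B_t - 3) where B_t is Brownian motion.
d(2*B_t^3 - 4*B_t^2 + 5*B_t - 3) = (6*B_t - 4) dt + (6*B_t^2 - 8*B_t + 5) dB_t

Itô's formula for f(B_t) gives d f(B_t) = f'(B_t) dB_t + (1/2) f''(B_t) dt. Compute derivatives of f(x) = 2*x^3 - 4*x^2 + 5*x - 3:
  f'(x)  = 6*x^2 - 8*x + 5
  f''(x) = 12*x - 8
Substitute x = B_t and multiply the f'' term by 1/2:
  drift     = (1/2) * (12*x - 8) evaluated at B_t = 6*B_t - 4
  diffusion = (6*x^2 - 8*x + 5) evaluated at B_t = 6*B_t^2 - 8*B_t + 5
Therefore d(2*B_t^3 - 4*B_t^2 + 5*B_t - 3) = (6*B_t - 4) dt + (6*B_t^2 - 8*B_t + 5) dB_t.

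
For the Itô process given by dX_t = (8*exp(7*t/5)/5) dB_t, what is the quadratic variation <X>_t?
<X>_t = 32*exp(14*t/5)/35 - 32/35

For an Itô process dX_t = a(t) dt + b(t) dB_t, the quadratic variation is <X>_t = int_0^t b(s)^2 ds (the drift term does not contribute). Here b(s) = 8*exp(7*s/5)/5, so
  b(s)^2 = 64*exp(14*s/5)/25.
Integrating from 0 to t:
  <X>_t = int_0^t (64*exp(14*s/5)/25) ds = 32*exp(14*t/5)/35 - 32/35.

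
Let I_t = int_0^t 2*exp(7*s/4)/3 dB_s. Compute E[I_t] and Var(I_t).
E[I_t] = 0; Var(I_t) = 8*exp(7*t/2)/63 - 8/63

The Itô integral of a deterministic integrand f(s) has mean 0 because each increment f(s) * (B_{s+ds} - B_s) has mean 0. By the Itô isometry:
  Var( int_0^t f(s) dB_s ) = E[ (int_0^t f(s) dB_s)^2 ] = int_0^t f(s)^2 ds.
Here f(s) = 2*exp(7*s/4)/3, so f(s)^2 = 4*exp(7*s/2)/9. Integrate:
  int_0^t (4*exp(7*s/2)/9) ds = 8*exp(7*t/2)/63 - 8/63.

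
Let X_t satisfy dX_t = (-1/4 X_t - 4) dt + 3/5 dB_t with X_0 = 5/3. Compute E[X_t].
E[X_t] = -16 + 53*exp(-t/4)/3

Taking expectations and using E[dB_t] = 0, the mean m(t) = E[X_t] satisfies the ODE m'(t) = a m(t) + b with m(0) = x_0. With a = -1/4, b = -4, x_0 = 5/3, the solution is
  m(t) = x_0 * exp(a t) + (b/a) * (exp(a t) - 1)
       = (5/3) * exp((-1/4) t) + ((-4)/(-1/4)) * (exp((-1/4) t) - 1)
       = -16 + 53*exp(-t/4)/3.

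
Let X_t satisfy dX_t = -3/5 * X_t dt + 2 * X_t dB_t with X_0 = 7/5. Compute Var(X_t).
Var(X_t) = (49*exp(4*t) - 49)*exp(-6*t/5)/25

For GBM dX = mu X dt + sigma X dB with X_0 = x_0, apply Itô to Y = log X: dY = (mu - sigma^2/2) dt + sigma dB, so Y_t = log(x_0) + (mu - sigma^2/2) t + sigma B_t and hence X_t = x_0 * exp((mu - sigma^2/2) t + sigma B_t).
With mu = -3/5, sigma = 2, x_0 = 7/5, this gives:
  X_t = 7/5 * exp((-13/5) * t + (2) * B_t).
Since sigma*B_t ~ Normal(0, sigma^2 t), E[exp(sigma*B_t)] = exp(sigma^2 t / 2); so E[X_t] = x_0 * exp((mu - sigma^2/2) t) * exp(sigma^2 t / 2) = x_0 * exp(mu t) = 7*exp(-3*t/5)/5.
Var(X_t) = E[X_t^2] - (E[X_t])^2 = x_0^2 * exp(2 mu t) * (exp(sigma^2 t) - 1) = (49*exp(4*t) - 49)*exp(-6*t/5)/25.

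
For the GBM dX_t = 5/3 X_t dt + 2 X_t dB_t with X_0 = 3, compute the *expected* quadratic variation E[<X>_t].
E[<X>_t] = 54*exp(22*t/3)/11 - 54/11

<X>_t = int_0^t (2 * X_s)^2 ds. Taking expectation inside the integral: E[<X>_t] = 2^2 * int_0^t E[X_s^2] ds. For GBM, E[X_s^2] = x_0^2 * exp((2 mu + sigma^2) s). Integrating:
  E[<X>_t] = 2^2 * 3^2 * (exp((2*(5/3) + 2^2) t) - 1) / (2*(5/3) + 2^2)
           = 2^2 * 3^2 * (exp((22/3) t) - 1) / (22/3) = 54*exp(22*t/3)/11 - 54/11.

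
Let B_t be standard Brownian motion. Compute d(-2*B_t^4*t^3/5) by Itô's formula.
d(-2*B_t^4*t^3/5) = (6*B_t^2*t^2*(-B_t^2 - 2*t)/5) dt + (-8*B_t^3*t^3/5) dB_t

Itô's formula for f(t, x): d f(t, B_t) = (f_t + (1/2) f_xx) dt + f_x dB_t. Compute partials of f(t, x) = -2*t^3*x^4/5:
  f_t(t,x)  = -6*t^2*x^4/5
  f_x(t,x)  = -8*t^3*x^3/5
  f_xx(t,x) = -24*t^3*x^2/5
Assemble drift = f_t + (1/2) f_xx = 6*t^2*x^2*(-2*t - x^2)/5 and diffusion = f_x = -8*t^3*x^3/5. Substituting x = B_t:
  d(-2*B_t^4*t^3/5) = (6*B_t^2*t^2*(-B_t^2 - 2*t)/5) dt + (-8*B_t^3*t^3/5) dB_t.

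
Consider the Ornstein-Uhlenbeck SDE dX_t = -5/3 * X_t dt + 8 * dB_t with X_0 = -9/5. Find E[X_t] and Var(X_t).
E[X_t] = -9*exp(-5*t/3)/5; Var(X_t) = 96/5 - 96*exp(-10*t/3)/5

The OU SDE dX = -theta X dt + sigma dB admits the integrating factor exp(theta t): d(exp(theta t) X_t) = sigma exp(theta t) dB_t. Integrating from 0 to t:
  X_t = x_0 * exp(-theta t) + sigma * int_0^t exp(-theta (t-s)) dB_s.
The Itô integral has mean 0 and (by the Itô isometry) variance sigma^2 * int_0^t exp(-2 theta (t - s)) ds = sigma^2 * (1 - exp(-2 theta t)) / (2 theta).
With theta = 5/3, sigma = 8, x_0 = -9/5:
  E[X_t] = -9/5 * exp(-5/3 t) = -9*exp(-5*t/3)/5
  Var(X_t) = (8)^2 * (1 - exp(-2*5/3 t)) / (2 * 5/3) = 96/5 - 96*exp(-10*t/3)/5.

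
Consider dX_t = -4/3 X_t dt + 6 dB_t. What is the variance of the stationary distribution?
lim Var(X_t) = 27/2

The OU SDE dX = -theta X dt + sigma dB admits the integrating factor exp(theta t): d(exp(theta t) X_t) = sigma exp(theta t) dB_t. Integrating from 0 to t gives X_t = x_0 * exp(-theta t) + sigma * int_0^t exp(-theta (t-s)) dB_s for any initial x_0. The Itô integral has variance (by the Itô isometry) sigma^2 * int_0^t exp(-2 theta (t - s)) ds = sigma^2 * (1 - exp(-2 theta t)) / (2 theta), independent of x_0.
With theta = 4/3, sigma = 6:
  Var(X_t) = (6)^2 * (1 - exp(-2*4/3 t)) / (2 * 4/3) = 27/2 - 27*exp(-8*t/3)/2.
As t -> infinity, exp(-2*4/3 t) -> 0, so the stationary variance is sigma^2 / (2 theta) = 27/2.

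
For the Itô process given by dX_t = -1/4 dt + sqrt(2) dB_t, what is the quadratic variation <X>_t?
<X>_t = 2*t

For an Itô process dX_t = a(t) dt + b(t) dB_t, the quadratic variation is <X>_t = int_0^t b(s)^2 ds (the drift term does not contribute). Here b(s) = sqrt(2), so
  b(s)^2 = 2.
Integrating from 0 to t:
  <X>_t = int_0^t (2) ds = 2*t.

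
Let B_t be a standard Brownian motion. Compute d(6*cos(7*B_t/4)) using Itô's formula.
d(6*cos(7*B_t/4)) = (-147*cos(7*B_t/4)/16) dt + (-21*sin(7*B_t/4)/2) dB_t

Itô's formula for f(B_t) gives d f(B_t) = f'(B_t) dB_t + (1/2) f''(B_t) dt. Compute derivatives of f(x) = 6*cos(7*x/4):
  f'(x)  = -21*sin(7*x/4)/2
  f''(x) = -147*cos(7*x/4)/8
Substitute x = B_t and multiply the f'' term by 1/2:
  drift     = (1/2) * (-147*cos(7*x/4)/8) evaluated at B_t = -147*cos(7*B_t/4)/16
  diffusion = (-21*sin(7*x/4)/2) evaluated at B_t = -21*sin(7*B_t/4)/2
Therefore d(6*cos(7*B_t/4)) = (-147*cos(7*B_t/4)/16) dt + (-21*sin(7*B_t/4)/2) dB_t.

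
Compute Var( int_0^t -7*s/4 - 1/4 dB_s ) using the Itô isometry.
Var = t*(49*t^2 + 21*t + 3)/48

The Itô integral of a deterministic integrand f(s) has mean 0 because each increment f(s) * (B_{s+ds} - B_s) has mean 0. By the Itô isometry:
  Var( int_0^t f(s) dB_s ) = E[ (int_0^t f(s) dB_s)^2 ] = int_0^t f(s)^2 ds.
Here f(s) = -7*s/4 - 1/4, so f(s)^2 = (7*s + 1)^2/16. Integrate:
  int_0^t ((7*s + 1)^2/16) ds = t*(49*t^2 + 21*t + 3)/48.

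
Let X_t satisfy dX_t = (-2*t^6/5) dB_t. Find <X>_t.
<X>_t = 4*t^13/325

For an Itô process dX_t = a(t) dt + b(t) dB_t, the quadratic variation is <X>_t = int_0^t b(s)^2 ds (the drift term does not contribute). Here b(s) = -2*s^6/5, so
  b(s)^2 = 4*s^12/25.
Integrating from 0 to t:
  <X>_t = int_0^t (4*s^12/25) ds = 4*t^13/325.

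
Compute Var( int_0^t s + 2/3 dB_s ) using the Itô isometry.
Var = t*(3*t^2 + 6*t + 4)/9

The Itô integral of a deterministic integrand f(s) has mean 0 because each increment f(s) * (B_{s+ds} - B_s) has mean 0. By the Itô isometry:
  Var( int_0^t f(s) dB_s ) = E[ (int_0^t f(s) dB_s)^2 ] = int_0^t f(s)^2 ds.
Here f(s) = s + 2/3, so f(s)^2 = (3*s + 2)^2/9. Integrate:
  int_0^t ((3*s + 2)^2/9) ds = t*(3*t^2 + 6*t + 4)/9.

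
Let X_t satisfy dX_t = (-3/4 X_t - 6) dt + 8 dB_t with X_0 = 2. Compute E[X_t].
E[X_t] = -8 + 10*exp(-3*t/4)

Taking expectations and using E[dB_t] = 0, the mean m(t) = E[X_t] satisfies the ODE m'(t) = a m(t) + b with m(0) = x_0. With a = -3/4, b = -6, x_0 = 2, the solution is
  m(t) = x_0 * exp(a t) + (b/a) * (exp(a t) - 1)
       = 2 * exp((-3/4) t) + ((-6)/(-3/4)) * (exp((-3/4) t) - 1)
       = -8 + 10*exp(-3*t/4).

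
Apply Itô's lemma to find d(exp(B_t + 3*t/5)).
d(exp(B_t + 3*t/5)) = (11*exp(B_t + 3*t/5)/10) dt + (exp(B_t + 3*t/5)) dB_t

Itô's formula for f(t, x): d f(t, B_t) = (f_t + (1/2) f_xx) dt + f_x dB_t. Compute partials of f(t, x) = exp(3*t/5 + x):
  f_t(t,x)  = 3*exp(3*t/5 + x)/5
  f_x(t,x)  = exp(3*t/5 + x)
  f_xx(t,x) = exp(3*t/5 + x)
Assemble drift = f_t + (1/2) f_xx = 11*exp(3*t/5 + x)/10 and diffusion = f_x = exp(3*t/5 + x). Substituting x = B_t:
  d(exp(B_t + 3*t/5)) = (11*exp(B_t + 3*t/5)/10) dt + (exp(B_t + 3*t/5)) dB_t.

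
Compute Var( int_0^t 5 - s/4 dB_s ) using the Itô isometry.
Var = t*(t^2 - 60*t + 1200)/48

The Itô integral of a deterministic integrand f(s) has mean 0 because each increment f(s) * (B_{s+ds} - B_s) has mean 0. By the Itô isometry:
  Var( int_0^t f(s) dB_s ) = E[ (int_0^t f(s) dB_s)^2 ] = int_0^t f(s)^2 ds.
Here f(s) = 5 - s/4, so f(s)^2 = (s - 20)^2/16. Integrate:
  int_0^t ((s - 20)^2/16) ds = t*(t^2 - 60*t + 1200)/48.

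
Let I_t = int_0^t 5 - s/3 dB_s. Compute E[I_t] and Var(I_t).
E[I_t] = 0; Var(I_t) = t*(t^2 - 45*t + 675)/27

The Itô integral of a deterministic integrand f(s) has mean 0 because each increment f(s) * (B_{s+ds} - B_s) has mean 0. By the Itô isometry:
  Var( int_0^t f(s) dB_s ) = E[ (int_0^t f(s) dB_s)^2 ] = int_0^t f(s)^2 ds.
Here f(s) = 5 - s/3, so f(s)^2 = (s - 15)^2/9. Integrate:
  int_0^t ((s - 15)^2/9) ds = t*(t^2 - 45*t + 675)/27.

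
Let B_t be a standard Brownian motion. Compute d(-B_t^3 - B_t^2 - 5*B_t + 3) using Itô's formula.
d(-B_t^3 - B_t^2 - 5*B_t + 3) = (-3*B_t - 1) dt + (-3*B_t^2 - 2*B_t - 5) dB_t

Itô's formula for f(B_t) gives d f(B_t) = f'(B_t) dB_t + (1/2) f''(B_t) dt. Compute derivatives of f(x) = -x^3 - x^2 - 5*x + 3:
  f'(x)  = -3*x^2 - 2*x - 5
  f''(x) = -6*x - 2
Substitute x = B_t and multiply the f'' term by 1/2:
  drift     = (1/2) * (-6*x - 2) evaluated at B_t = -3*B_t - 1
  diffusion = (-3*x^2 - 2*x - 5) evaluated at B_t = -3*B_t^2 - 2*B_t - 5
Therefore d(-B_t^3 - B_t^2 - 5*B_t + 3) = (-3*B_t - 1) dt + (-3*B_t^2 - 2*B_t - 5) dB_t.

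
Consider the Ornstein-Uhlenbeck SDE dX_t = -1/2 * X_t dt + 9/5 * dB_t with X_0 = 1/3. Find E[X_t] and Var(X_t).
E[X_t] = exp(-t/2)/3; Var(X_t) = 81/25 - 81*exp(-t)/25

The OU SDE dX = -theta X dt + sigma dB admits the integrating factor exp(theta t): d(exp(theta t) X_t) = sigma exp(theta t) dB_t. Integrating from 0 to t:
  X_t = x_0 * exp(-theta t) + sigma * int_0^t exp(-theta (t-s)) dB_s.
The Itô integral has mean 0 and (by the Itô isometry) variance sigma^2 * int_0^t exp(-2 theta (t - s)) ds = sigma^2 * (1 - exp(-2 theta t)) / (2 theta).
With theta = 1/2, sigma = 9/5, x_0 = 1/3:
  E[X_t] = 1/3 * exp(-1/2 t) = exp(-t/2)/3
  Var(X_t) = (9/5)^2 * (1 - exp(-2*1/2 t)) / (2 * 1/2) = 81/25 - 81*exp(-t)/25.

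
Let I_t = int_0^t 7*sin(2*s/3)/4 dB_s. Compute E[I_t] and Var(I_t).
E[I_t] = 0; Var(I_t) = 49*t/32 - 147*sin(4*t/3)/128

The Itô integral of a deterministic integrand f(s) has mean 0 because each increment f(s) * (B_{s+ds} - B_s) has mean 0. By the Itô isometry:
  Var( int_0^t f(s) dB_s ) = E[ (int_0^t f(s) dB_s)^2 ] = int_0^t f(s)^2 ds.
Here f(s) = 7*sin(2*s/3)/4, so f(s)^2 = 49*sin(2*s/3)^2/16. Integrate:
  int_0^t (49*sin(2*s/3)^2/16) ds = 49*t/32 - 147*sin(4*t/3)/128.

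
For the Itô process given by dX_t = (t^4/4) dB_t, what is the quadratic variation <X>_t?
<X>_t = t^9/144

For an Itô process dX_t = a(t) dt + b(t) dB_t, the quadratic variation is <X>_t = int_0^t b(s)^2 ds (the drift term does not contribute). Here b(s) = s^4/4, so
  b(s)^2 = s^8/16.
Integrating from 0 to t:
  <X>_t = int_0^t (s^8/16) ds = t^9/144.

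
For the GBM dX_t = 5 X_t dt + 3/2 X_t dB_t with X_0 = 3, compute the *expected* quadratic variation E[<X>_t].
E[<X>_t] = 81*exp(49*t/4)/49 - 81/49

<X>_t = int_0^t ((3/2) * X_s)^2 ds. Taking expectation inside the integral: E[<X>_t] = (3/2)^2 * int_0^t E[X_s^2] ds. For GBM, E[X_s^2] = x_0^2 * exp((2 mu + sigma^2) s). Integrating:
  E[<X>_t] = (3/2)^2 * 3^2 * (exp((2*5 + (3/2)^2) t) - 1) / (2*5 + (3/2)^2)
           = (3/2)^2 * 3^2 * (exp((49/4) t) - 1) / (49/4) = 81*exp(49*t/4)/49 - 81/49.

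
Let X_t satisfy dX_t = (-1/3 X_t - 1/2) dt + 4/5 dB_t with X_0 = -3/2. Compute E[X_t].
E[X_t] = -3/2

Taking expectations and using E[dB_t] = 0, the mean m(t) = E[X_t] satisfies the ODE m'(t) = a m(t) + b with m(0) = x_0. With a = -1/3, b = -1/2, x_0 = -3/2, the solution is
  m(t) = x_0 * exp(a t) + (b/a) * (exp(a t) - 1)
       = (-3/2) * exp((-1/3) t) + ((-1/2)/(-1/3)) * (exp((-1/3) t) - 1)
       = -3/2.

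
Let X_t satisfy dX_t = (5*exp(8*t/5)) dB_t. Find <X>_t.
<X>_t = 125*exp(16*t/5)/16 - 125/16

For an Itô process dX_t = a(t) dt + b(t) dB_t, the quadratic variation is <X>_t = int_0^t b(s)^2 ds (the drift term does not contribute). Here b(s) = 5*exp(8*s/5), so
  b(s)^2 = 25*exp(16*s/5).
Integrating from 0 to t:
  <X>_t = int_0^t (25*exp(16*s/5)) ds = 125*exp(16*t/5)/16 - 125/16.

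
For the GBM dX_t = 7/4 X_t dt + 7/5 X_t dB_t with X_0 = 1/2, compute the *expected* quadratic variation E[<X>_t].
E[<X>_t] = 7*exp(273*t/50)/78 - 7/78

<X>_t = int_0^t ((7/5) * X_s)^2 ds. Taking expectation inside the integral: E[<X>_t] = (7/5)^2 * int_0^t E[X_s^2] ds. For GBM, E[X_s^2] = x_0^2 * exp((2 mu + sigma^2) s). Integrating:
  E[<X>_t] = (7/5)^2 * (1/2)^2 * (exp((2*(7/4) + (7/5)^2) t) - 1) / (2*(7/4) + (7/5)^2)
           = (7/5)^2 * (1/2)^2 * (exp((273/50) t) - 1) / (273/50) = 7*exp(273*t/50)/78 - 7/78.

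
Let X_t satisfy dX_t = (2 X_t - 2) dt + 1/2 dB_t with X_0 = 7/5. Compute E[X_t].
E[X_t] = 2*exp(2*t)/5 + 1

Taking expectations and using E[dB_t] = 0, the mean m(t) = E[X_t] satisfies the ODE m'(t) = a m(t) + b with m(0) = x_0. With a = 2, b = -2, x_0 = 7/5, the solution is
  m(t) = x_0 * exp(a t) + (b/a) * (exp(a t) - 1)
       = (7/5) * exp(2 t) + ((-2)/2) * (exp(2 t) - 1)
       = 2*exp(2*t)/5 + 1.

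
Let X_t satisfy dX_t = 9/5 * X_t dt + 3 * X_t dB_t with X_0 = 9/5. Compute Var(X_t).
Var(X_t) = 81*(exp(9*t) - 1)*exp(18*t/5)/25

For GBM dX = mu X dt + sigma X dB with X_0 = x_0, apply Itô to Y = log X: dY = (mu - sigma^2/2) dt + sigma dB, so Y_t = log(x_0) + (mu - sigma^2/2) t + sigma B_t and hence X_t = x_0 * exp((mu - sigma^2/2) t + sigma B_t).
With mu = 9/5, sigma = 3, x_0 = 9/5, this gives:
  X_t = 9/5 * exp((-27/10) * t + (3) * B_t).
Since sigma*B_t ~ Normal(0, sigma^2 t), E[exp(sigma*B_t)] = exp(sigma^2 t / 2); so E[X_t] = x_0 * exp((mu - sigma^2/2) t) * exp(sigma^2 t / 2) = x_0 * exp(mu t) = 9*exp(9*t/5)/5.
Var(X_t) = E[X_t^2] - (E[X_t])^2 = x_0^2 * exp(2 mu t) * (exp(sigma^2 t) - 1) = 81*(exp(9*t) - 1)*exp(18*t/5)/25.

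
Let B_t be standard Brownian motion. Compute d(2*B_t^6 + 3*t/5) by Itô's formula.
d(2*B_t^6 + 3*t/5) = (30*B_t^4 + 3/5) dt + (12*B_t^5) dB_t

Itô's formula for f(t, x): d f(t, B_t) = (f_t + (1/2) f_xx) dt + f_x dB_t. Compute partials of f(t, x) = 3*t/5 + 2*x^6:
  f_t(t,x)  = 3/5
  f_x(t,x)  = 12*x^5
  f_xx(t,x) = 60*x^4
Assemble drift = f_t + (1/2) f_xx = 30*x^4 + 3/5 and diffusion = f_x = 12*x^5. Substituting x = B_t:
  d(2*B_t^6 + 3*t/5) = (30*B_t^4 + 3/5) dt + (12*B_t^5) dB_t.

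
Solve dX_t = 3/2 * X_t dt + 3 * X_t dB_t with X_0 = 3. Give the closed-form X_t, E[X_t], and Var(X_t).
X_t = 3 * exp((-3) t + (3) B_t); E[X_t] = 3*exp(3*t/2); Var(X_t) = 9*(exp(9*t) - 1)*exp(3*t)

For GBM dX = mu X dt + sigma X dB with X_0 = x_0, apply Itô to Y = log X: dY = (mu - sigma^2/2) dt + sigma dB, so Y_t = log(x_0) + (mu - sigma^2/2) t + sigma B_t and hence X_t = x_0 * exp((mu - sigma^2/2) t + sigma B_t).
With mu = 3/2, sigma = 3, x_0 = 3, this gives:
  X_t = 3 * exp((-3) * t + (3) * B_t).
Since sigma*B_t ~ Normal(0, sigma^2 t), E[exp(sigma*B_t)] = exp(sigma^2 t / 2); so E[X_t] = x_0 * exp((mu - sigma^2/2) t) * exp(sigma^2 t / 2) = x_0 * exp(mu t) = 3*exp(3*t/2).
Var(X_t) = E[X_t^2] - (E[X_t])^2 = x_0^2 * exp(2 mu t) * (exp(sigma^2 t) - 1) = 9*(exp(9*t) - 1)*exp(3*t).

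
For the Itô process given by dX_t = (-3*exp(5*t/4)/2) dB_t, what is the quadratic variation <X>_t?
<X>_t = 9*exp(5*t/2)/10 - 9/10

For an Itô process dX_t = a(t) dt + b(t) dB_t, the quadratic variation is <X>_t = int_0^t b(s)^2 ds (the drift term does not contribute). Here b(s) = -3*exp(5*s/4)/2, so
  b(s)^2 = 9*exp(5*s/2)/4.
Integrating from 0 to t:
  <X>_t = int_0^t (9*exp(5*s/2)/4) ds = 9*exp(5*t/2)/10 - 9/10.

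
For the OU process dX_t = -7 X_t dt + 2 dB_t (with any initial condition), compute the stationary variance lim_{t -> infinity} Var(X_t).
lim Var(X_t) = 2/7

The OU SDE dX = -theta X dt + sigma dB admits the integrating factor exp(theta t): d(exp(theta t) X_t) = sigma exp(theta t) dB_t. Integrating from 0 to t gives X_t = x_0 * exp(-theta t) + sigma * int_0^t exp(-theta (t-s)) dB_s for any initial x_0. The Itô integral has variance (by the Itô isometry) sigma^2 * int_0^t exp(-2 theta (t - s)) ds = sigma^2 * (1 - exp(-2 theta t)) / (2 theta), independent of x_0.
With theta = 7, sigma = 2:
  Var(X_t) = (2)^2 * (1 - exp(-2*7 t)) / (2 * 7) = 2/7 - 2*exp(-14*t)/7.
As t -> infinity, exp(-2*7 t) -> 0, so the stationary variance is sigma^2 / (2 theta) = 2/7.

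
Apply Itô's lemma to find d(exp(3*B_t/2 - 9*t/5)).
d(exp(3*B_t/2 - 9*t/5)) = (-27*exp(3*B_t/2 - 9*t/5)/40) dt + (3*exp(3*B_t/2 - 9*t/5)/2) dB_t

Itô's formula for f(t, x): d f(t, B_t) = (f_t + (1/2) f_xx) dt + f_x dB_t. Compute partials of f(t, x) = exp(-9*t/5 + 3*x/2):
  f_t(t,x)  = -9*exp(-9*t/5 + 3*x/2)/5
  f_x(t,x)  = 3*exp(-9*t/5 + 3*x/2)/2
  f_xx(t,x) = 9*exp(-9*t/5 + 3*x/2)/4
Assemble drift = f_t + (1/2) f_xx = -27*exp(-9*t/5 + 3*x/2)/40 and diffusion = f_x = 3*exp(-9*t/5 + 3*x/2)/2. Substituting x = B_t:
  d(exp(3*B_t/2 - 9*t/5)) = (-27*exp(3*B_t/2 - 9*t/5)/40) dt + (3*exp(3*B_t/2 - 9*t/5)/2) dB_t.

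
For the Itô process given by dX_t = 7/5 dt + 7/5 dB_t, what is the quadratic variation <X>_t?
<X>_t = 49*t/25

For an Itô process dX_t = a(t) dt + b(t) dB_t, the quadratic variation is <X>_t = int_0^t b(s)^2 ds (the drift term does not contribute). Here b(s) = 7/5, so
  b(s)^2 = 49/25.
Integrating from 0 to t:
  <X>_t = int_0^t (49/25) ds = 49*t/25.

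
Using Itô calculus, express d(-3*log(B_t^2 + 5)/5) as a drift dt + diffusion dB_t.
d(-3*log(B_t^2 + 5)/5) = (3*(B_t^2 - 5)/(5*(B_t^2 + 5)^2)) dt + (-6*B_t/(5*B_t^2 + 25)) dB_t

Itô's formula for f(B_t) gives d f(B_t) = f'(B_t) dB_t + (1/2) f''(B_t) dt. Compute derivatives of f(x) = -3*log(x^2 + 5)/5:
  f'(x)  = -6*x/(5*x^2 + 25)
  f''(x) = 6*(x^2 - 5)/(5*(x^2 + 5)^2)
Substitute x = B_t and multiply the f'' term by 1/2:
  drift     = (1/2) * (6*(x^2 - 5)/(5*(x^2 + 5)^2)) evaluated at B_t = 3*(B_t^2 - 5)/(5*(B_t^2 + 5)^2)
  diffusion = (-6*x/(5*x^2 + 25)) evaluated at B_t = -6*B_t/(5*B_t^2 + 25)
Therefore d(-3*log(B_t^2 + 5)/5) = (3*(B_t^2 - 5)/(5*(B_t^2 + 5)^2)) dt + (-6*B_t/(5*B_t^2 + 25)) dB_t.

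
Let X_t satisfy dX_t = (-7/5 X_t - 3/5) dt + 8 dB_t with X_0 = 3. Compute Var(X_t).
Var(X_t) = 160/7 - 160*exp(-14*t/5)/7

The variance V(t) = Var(X_t) satisfies V'(t) = 2 a V(t) + c^2 with V(0) = 0 (drift coefficient is linear in X, diffusion is constant). With a = -7/5, c = 8, the solution is
  V(t) = (c^2 / (2 a)) * (exp(2 a t) - 1)
       = (8^2 / (2*(-7/5))) * (exp((-14/5) t) - 1)
       = 160/7 - 160*exp(-14*t/5)/7.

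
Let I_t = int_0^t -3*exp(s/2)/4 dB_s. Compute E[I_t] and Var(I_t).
E[I_t] = 0; Var(I_t) = 9*exp(t)/16 - 9/16

The Itô integral of a deterministic integrand f(s) has mean 0 because each increment f(s) * (B_{s+ds} - B_s) has mean 0. By the Itô isometry:
  Var( int_0^t f(s) dB_s ) = E[ (int_0^t f(s) dB_s)^2 ] = int_0^t f(s)^2 ds.
Here f(s) = -3*exp(s/2)/4, so f(s)^2 = 9*exp(s)/16. Integrate:
  int_0^t (9*exp(s)/16) ds = 9*exp(t)/16 - 9/16.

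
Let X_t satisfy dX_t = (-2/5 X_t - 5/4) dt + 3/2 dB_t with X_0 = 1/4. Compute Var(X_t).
Var(X_t) = 45/16 - 45*exp(-4*t/5)/16

The variance V(t) = Var(X_t) satisfies V'(t) = 2 a V(t) + c^2 with V(0) = 0 (drift coefficient is linear in X, diffusion is constant). With a = -2/5, c = 3/2, the solution is
  V(t) = (c^2 / (2 a)) * (exp(2 a t) - 1)
       = ((3/2)^2 / (2*(-2/5))) * (exp((-4/5) t) - 1)
       = 45/16 - 45*exp(-4*t/5)/16.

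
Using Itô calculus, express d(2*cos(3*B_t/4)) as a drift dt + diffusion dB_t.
d(2*cos(3*B_t/4)) = (-9*cos(3*B_t/4)/16) dt + (-3*sin(3*B_t/4)/2) dB_t

Itô's formula for f(B_t) gives d f(B_t) = f'(B_t) dB_t + (1/2) f''(B_t) dt. Compute derivatives of f(x) = 2*cos(3*x/4):
  f'(x)  = -3*sin(3*x/4)/2
  f''(x) = -9*cos(3*x/4)/8
Substitute x = B_t and multiply the f'' term by 1/2:
  drift     = (1/2) * (-9*cos(3*x/4)/8) evaluated at B_t = -9*cos(3*B_t/4)/16
  diffusion = (-3*sin(3*x/4)/2) evaluated at B_t = -3*sin(3*B_t/4)/2
Therefore d(2*cos(3*B_t/4)) = (-9*cos(3*B_t/4)/16) dt + (-3*sin(3*B_t/4)/2) dB_t.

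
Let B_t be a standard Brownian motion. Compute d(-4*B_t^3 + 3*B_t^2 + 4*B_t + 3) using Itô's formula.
d(-4*B_t^3 + 3*B_t^2 + 4*B_t + 3) = (3 - 12*B_t) dt + (-12*B_t^2 + 6*B_t + 4) dB_t

Itô's formula for f(B_t) gives d f(B_t) = f'(B_t) dB_t + (1/2) f''(B_t) dt. Compute derivatives of f(x) = -4*x^3 + 3*x^2 + 4*x + 3:
  f'(x)  = -12*x^2 + 6*x + 4
  f''(x) = 6 - 24*x
Substitute x = B_t and multiply the f'' term by 1/2:
  drift     = (1/2) * (6 - 24*x) evaluated at B_t = 3 - 12*B_t
  diffusion = (-12*x^2 + 6*x + 4) evaluated at B_t = -12*B_t^2 + 6*B_t + 4
Therefore d(-4*B_t^3 + 3*B_t^2 + 4*B_t + 3) = (3 - 12*B_t) dt + (-12*B_t^2 + 6*B_t + 4) dB_t.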